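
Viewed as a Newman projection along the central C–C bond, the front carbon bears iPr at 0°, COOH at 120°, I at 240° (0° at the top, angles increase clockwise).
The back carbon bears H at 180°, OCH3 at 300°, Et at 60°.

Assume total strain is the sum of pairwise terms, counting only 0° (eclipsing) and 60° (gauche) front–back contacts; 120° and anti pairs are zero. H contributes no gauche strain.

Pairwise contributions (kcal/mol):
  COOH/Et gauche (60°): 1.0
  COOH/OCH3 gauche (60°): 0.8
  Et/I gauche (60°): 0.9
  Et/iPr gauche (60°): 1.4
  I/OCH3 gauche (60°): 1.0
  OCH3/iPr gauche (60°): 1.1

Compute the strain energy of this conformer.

This conformer (staggered): iPr(0°)/OCH3(300°) gauche 1.1; iPr(0°)/Et(60°) gauche 1.4; COOH(120°)/Et(60°) gauche 1.0; I(240°)/OCH3(300°) gauche 1.0 → 4.5 kcal/mol.

4.5 kcal/mol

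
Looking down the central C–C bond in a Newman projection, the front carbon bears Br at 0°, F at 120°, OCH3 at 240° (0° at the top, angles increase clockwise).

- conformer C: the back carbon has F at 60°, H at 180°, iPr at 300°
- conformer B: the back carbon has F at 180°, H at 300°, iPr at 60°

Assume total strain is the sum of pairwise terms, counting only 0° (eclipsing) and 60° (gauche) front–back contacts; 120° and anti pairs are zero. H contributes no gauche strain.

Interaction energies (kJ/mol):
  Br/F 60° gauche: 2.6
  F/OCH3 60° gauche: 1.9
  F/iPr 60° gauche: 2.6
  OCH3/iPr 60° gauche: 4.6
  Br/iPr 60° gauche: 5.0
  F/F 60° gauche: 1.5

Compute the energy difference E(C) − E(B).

C (staggered): Br–F gauche, Br–iPr gauche, F–F gauche, OCH3–iPr gauche; 2.6 + 5.0 + 1.5 + 4.6 = 13.7 kJ/mol.
B (staggered): Br–iPr gauche, F–F gauche, F–iPr gauche, OCH3–F gauche; 5.0 + 1.5 + 2.6 + 1.9 = 11.0 kJ/mol.
E(C) − E(B) = 13.7 − 11.0 = +2.7 kJ/mol.

+2.7 kJ/mol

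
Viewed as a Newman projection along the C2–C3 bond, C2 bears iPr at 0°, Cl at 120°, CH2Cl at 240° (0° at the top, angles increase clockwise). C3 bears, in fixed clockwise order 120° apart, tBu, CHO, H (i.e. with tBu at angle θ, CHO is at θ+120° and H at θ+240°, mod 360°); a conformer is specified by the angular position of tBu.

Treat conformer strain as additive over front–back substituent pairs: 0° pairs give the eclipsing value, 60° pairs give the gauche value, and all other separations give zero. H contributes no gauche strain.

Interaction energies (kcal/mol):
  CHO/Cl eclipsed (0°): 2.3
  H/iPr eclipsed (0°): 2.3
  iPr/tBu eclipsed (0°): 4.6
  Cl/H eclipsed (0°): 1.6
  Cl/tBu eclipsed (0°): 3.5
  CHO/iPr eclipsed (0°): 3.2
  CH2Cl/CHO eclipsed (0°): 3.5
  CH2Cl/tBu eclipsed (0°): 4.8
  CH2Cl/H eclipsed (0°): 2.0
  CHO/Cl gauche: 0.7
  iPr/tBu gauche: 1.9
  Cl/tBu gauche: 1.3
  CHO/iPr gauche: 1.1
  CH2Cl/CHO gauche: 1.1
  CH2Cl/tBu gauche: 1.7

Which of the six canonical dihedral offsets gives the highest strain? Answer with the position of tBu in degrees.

240°

tBu at 0° (eclipsed): iPr–tBu eclipsed, Cl–CHO eclipsed, CH2Cl–H eclipsed; 4.6 + 2.3 + 2.0 = 8.9 kcal/mol.
tBu at 60° (staggered): iPr–tBu gauche, Cl–tBu gauche, Cl–CHO gauche, CH2Cl–CHO gauche; 1.9 + 1.3 + 0.7 + 1.1 = 5.0 kcal/mol.
tBu at 120° (eclipsed): iPr–H eclipsed, Cl–tBu eclipsed, CH2Cl–CHO eclipsed; 2.3 + 3.5 + 3.5 = 9.3 kcal/mol.
tBu at 180° (staggered): iPr–CHO gauche, Cl–tBu gauche, CH2Cl–tBu gauche, CH2Cl–CHO gauche; 1.1 + 1.3 + 1.7 + 1.1 = 5.2 kcal/mol.
tBu at 240° (eclipsed): iPr–CHO eclipsed, Cl–H eclipsed, CH2Cl–tBu eclipsed; 3.2 + 1.6 + 4.8 = 9.6 kcal/mol.
tBu at 300° (staggered): iPr–tBu gauche, iPr–CHO gauche, Cl–CHO gauche, CH2Cl–tBu gauche; 1.9 + 1.1 + 0.7 + 1.7 = 5.4 kcal/mol.
The maximum (9.6 kcal/mol) occurs with tBu at 240°.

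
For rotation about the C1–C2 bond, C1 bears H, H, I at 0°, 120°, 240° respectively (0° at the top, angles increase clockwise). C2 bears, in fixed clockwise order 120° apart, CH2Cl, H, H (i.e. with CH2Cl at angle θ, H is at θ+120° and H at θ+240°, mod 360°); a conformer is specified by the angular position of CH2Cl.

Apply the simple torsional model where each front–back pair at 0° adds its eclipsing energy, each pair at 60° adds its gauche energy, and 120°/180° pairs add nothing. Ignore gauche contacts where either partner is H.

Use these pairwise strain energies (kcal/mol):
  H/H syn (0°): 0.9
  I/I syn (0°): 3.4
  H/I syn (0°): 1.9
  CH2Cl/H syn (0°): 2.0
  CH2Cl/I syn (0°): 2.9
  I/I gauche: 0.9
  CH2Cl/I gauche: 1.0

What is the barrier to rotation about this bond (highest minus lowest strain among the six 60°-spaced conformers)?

CH2Cl at 0° (eclipsed): H(0°)/CH2Cl(0°) eclipsed 2.0; H(120°)/H(120°) eclipsed 0.9; I(240°)/H(240°) eclipsed 1.9 → 4.8 kcal/mol.
CH2Cl at 60° (staggered): no non-H gauche contacts → 0.0 kcal/mol.
CH2Cl at 120° (eclipsed): H(0°)/H(0°) eclipsed 0.9; H(120°)/CH2Cl(120°) eclipsed 2.0; I(240°)/H(240°) eclipsed 1.9 → 4.8 kcal/mol.
CH2Cl at 180° (staggered): I(240°)/CH2Cl(180°) gauche 1.0 → 1.0 kcal/mol.
CH2Cl at 240° (eclipsed): H(0°)/H(0°) eclipsed 0.9; H(120°)/H(120°) eclipsed 0.9; I(240°)/CH2Cl(240°) eclipsed 2.9 → 4.7 kcal/mol.
CH2Cl at 300° (staggered): I(240°)/CH2Cl(300°) gauche 1.0 → 1.0 kcal/mol.
Max at 0° (4.8 kcal/mol), min at 60° (0.0 kcal/mol); barrier = 4.8 kcal/mol.

4.8 kcal/mol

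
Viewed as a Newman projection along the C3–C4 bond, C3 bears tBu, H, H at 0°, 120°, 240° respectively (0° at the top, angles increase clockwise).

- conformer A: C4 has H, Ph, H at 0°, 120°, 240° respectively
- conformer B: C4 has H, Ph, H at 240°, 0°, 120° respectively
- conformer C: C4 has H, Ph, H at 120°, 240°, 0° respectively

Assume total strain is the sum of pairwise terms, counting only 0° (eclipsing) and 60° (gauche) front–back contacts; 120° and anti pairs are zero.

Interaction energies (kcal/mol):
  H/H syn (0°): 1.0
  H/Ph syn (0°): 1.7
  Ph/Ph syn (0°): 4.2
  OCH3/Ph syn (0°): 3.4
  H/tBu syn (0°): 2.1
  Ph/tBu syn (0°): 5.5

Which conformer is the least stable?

A is eclipsed. tBu at 0° is eclipsed with H at 0° (2.1); H at 120° is eclipsed with Ph at 120° (1.7); H at 240° is eclipsed with H at 240° (1.0). Total 4.8 kcal/mol.
B is eclipsed. tBu at 0° is eclipsed with Ph at 0° (5.5); H at 120° is eclipsed with H at 120° (1.0); H at 240° is eclipsed with H at 240° (1.0). Total 7.5 kcal/mol.
C is eclipsed. tBu at 0° is eclipsed with H at 0° (2.1); H at 120° is eclipsed with H at 120° (1.0); H at 240° is eclipsed with Ph at 240° (1.7). Total 4.8 kcal/mol.
B has the highest total (7.5 kcal/mol).

B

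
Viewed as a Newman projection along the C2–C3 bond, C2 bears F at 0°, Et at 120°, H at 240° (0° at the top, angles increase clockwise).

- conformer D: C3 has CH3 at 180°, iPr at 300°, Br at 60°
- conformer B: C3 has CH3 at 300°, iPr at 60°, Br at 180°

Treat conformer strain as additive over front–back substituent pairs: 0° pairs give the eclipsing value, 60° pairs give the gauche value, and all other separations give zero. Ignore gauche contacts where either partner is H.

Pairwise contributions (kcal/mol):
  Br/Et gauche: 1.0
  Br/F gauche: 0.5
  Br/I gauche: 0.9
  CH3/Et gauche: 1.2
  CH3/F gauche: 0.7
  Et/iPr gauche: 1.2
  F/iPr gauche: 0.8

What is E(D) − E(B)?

D (staggered): F(0°)/iPr(300°) gauche 0.8; F(0°)/Br(60°) gauche 0.5; Et(120°)/CH3(180°) gauche 1.2; Et(120°)/Br(60°) gauche 1.0 → 3.5 kcal/mol.
B (staggered): F(0°)/CH3(300°) gauche 0.7; F(0°)/iPr(60°) gauche 0.8; Et(120°)/iPr(60°) gauche 1.2; Et(120°)/Br(180°) gauche 1.0 → 3.7 kcal/mol.
E(D) − E(B) = 3.5 − 3.7 = -0.2 kcal/mol.

-0.2 kcal/mol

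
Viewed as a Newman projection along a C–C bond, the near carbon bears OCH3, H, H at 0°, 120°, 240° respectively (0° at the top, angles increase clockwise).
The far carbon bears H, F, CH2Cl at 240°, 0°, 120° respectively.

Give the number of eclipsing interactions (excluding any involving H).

Non-H eclipsing pairs: OCH3(0°)/F(0°) — 1 interaction.

1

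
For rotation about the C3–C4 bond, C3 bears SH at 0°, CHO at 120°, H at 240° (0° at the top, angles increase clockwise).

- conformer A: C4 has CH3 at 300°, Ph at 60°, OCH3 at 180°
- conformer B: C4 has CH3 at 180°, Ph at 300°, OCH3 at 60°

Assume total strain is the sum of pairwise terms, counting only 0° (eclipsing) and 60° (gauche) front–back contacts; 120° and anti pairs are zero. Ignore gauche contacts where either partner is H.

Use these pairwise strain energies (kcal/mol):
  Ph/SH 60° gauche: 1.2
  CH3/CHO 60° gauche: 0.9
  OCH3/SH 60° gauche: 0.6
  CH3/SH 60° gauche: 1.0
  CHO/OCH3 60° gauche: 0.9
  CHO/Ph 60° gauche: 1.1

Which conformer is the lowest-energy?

A (staggered): SH–CH3 gauche, SH–Ph gauche, CHO–Ph gauche, CHO–OCH3 gauche; 1.0 + 1.2 + 1.1 + 0.9 = 4.2 kcal/mol.
B (staggered): SH–Ph gauche, SH–OCH3 gauche, CHO–CH3 gauche, CHO–OCH3 gauche; 1.2 + 0.6 + 0.9 + 0.9 = 3.6 kcal/mol.
B has the lowest total (3.6 kcal/mol).

B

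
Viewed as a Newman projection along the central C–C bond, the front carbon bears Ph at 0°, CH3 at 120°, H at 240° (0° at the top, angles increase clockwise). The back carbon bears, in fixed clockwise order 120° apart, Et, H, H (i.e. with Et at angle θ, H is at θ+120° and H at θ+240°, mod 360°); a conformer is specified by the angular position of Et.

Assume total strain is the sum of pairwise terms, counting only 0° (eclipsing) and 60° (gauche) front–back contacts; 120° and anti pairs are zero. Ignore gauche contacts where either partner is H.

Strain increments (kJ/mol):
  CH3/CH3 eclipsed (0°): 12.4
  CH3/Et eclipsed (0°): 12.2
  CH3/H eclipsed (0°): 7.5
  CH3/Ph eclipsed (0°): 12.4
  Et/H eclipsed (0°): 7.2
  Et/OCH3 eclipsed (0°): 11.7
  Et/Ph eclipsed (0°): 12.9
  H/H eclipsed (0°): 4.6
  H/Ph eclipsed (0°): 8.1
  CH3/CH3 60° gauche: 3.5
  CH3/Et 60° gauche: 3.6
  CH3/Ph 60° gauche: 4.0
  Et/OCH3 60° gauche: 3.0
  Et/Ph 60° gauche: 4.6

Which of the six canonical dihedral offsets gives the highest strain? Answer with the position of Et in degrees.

0°

Et at 0° (eclipsed): Ph(0°)/Et(0°) eclipsed 12.9; CH3(120°)/H(120°) eclipsed 7.5; H(240°)/H(240°) eclipsed 4.6 → 25.0 kJ/mol.
Et at 60° (staggered): Ph(0°)/Et(60°) gauche 4.6; CH3(120°)/Et(60°) gauche 3.6 → 8.2 kJ/mol.
Et at 120° (eclipsed): Ph(0°)/H(0°) eclipsed 8.1; CH3(120°)/Et(120°) eclipsed 12.2; H(240°)/H(240°) eclipsed 4.6 → 24.9 kJ/mol.
Et at 180° (staggered): CH3(120°)/Et(180°) gauche 3.6 → 3.6 kJ/mol.
Et at 240° (eclipsed): Ph(0°)/H(0°) eclipsed 8.1; CH3(120°)/H(120°) eclipsed 7.5; H(240°)/Et(240°) eclipsed 7.2 → 22.8 kJ/mol.
Et at 300° (staggered): Ph(0°)/Et(300°) gauche 4.6 → 4.6 kJ/mol.
The maximum (25.0 kJ/mol) occurs with Et at 0°.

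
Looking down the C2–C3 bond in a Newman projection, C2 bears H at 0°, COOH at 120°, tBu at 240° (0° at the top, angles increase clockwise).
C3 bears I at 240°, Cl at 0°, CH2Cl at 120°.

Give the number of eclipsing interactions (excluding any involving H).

2

Non-H eclipsing pairs: COOH(120°)/CH2Cl(120°); tBu(240°)/I(240°) — 2 interactions.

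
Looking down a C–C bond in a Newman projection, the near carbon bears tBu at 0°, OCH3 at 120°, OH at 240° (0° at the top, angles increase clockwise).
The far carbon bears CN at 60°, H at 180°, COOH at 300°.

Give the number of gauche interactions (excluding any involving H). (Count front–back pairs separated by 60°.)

4

Non-H gauche pairs: tBu(0°)/CN(60°); tBu(0°)/COOH(300°); OCH3(120°)/CN(60°); OH(240°)/COOH(300°) — 4 interactions.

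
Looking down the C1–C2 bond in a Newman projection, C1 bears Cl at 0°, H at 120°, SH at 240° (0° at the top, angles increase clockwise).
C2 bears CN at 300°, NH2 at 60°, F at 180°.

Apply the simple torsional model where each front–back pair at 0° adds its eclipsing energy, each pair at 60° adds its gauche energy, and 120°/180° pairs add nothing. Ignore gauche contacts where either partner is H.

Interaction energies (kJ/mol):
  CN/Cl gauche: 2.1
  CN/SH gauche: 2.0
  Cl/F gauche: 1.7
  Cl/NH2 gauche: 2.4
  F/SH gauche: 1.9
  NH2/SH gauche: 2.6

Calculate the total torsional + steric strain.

8.4 kJ/mol

This conformer (staggered): Cl–CN gauche, Cl–NH2 gauche, SH–CN gauche, SH–F gauche; 2.1 + 2.4 + 2.0 + 1.9 = 8.4 kJ/mol.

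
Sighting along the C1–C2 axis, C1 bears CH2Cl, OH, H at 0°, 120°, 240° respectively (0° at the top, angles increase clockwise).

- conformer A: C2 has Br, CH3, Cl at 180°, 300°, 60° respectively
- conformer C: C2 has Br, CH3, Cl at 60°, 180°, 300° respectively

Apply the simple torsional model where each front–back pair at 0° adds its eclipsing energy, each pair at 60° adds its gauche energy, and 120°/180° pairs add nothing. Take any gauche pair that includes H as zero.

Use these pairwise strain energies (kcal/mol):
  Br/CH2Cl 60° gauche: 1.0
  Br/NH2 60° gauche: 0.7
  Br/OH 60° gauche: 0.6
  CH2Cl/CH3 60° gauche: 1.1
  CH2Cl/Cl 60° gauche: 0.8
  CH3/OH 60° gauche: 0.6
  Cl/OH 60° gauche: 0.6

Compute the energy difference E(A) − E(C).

+0.1 kcal/mol

A (staggered): CH2Cl(0°)/CH3(300°) gauche 1.1; CH2Cl(0°)/Cl(60°) gauche 0.8; OH(120°)/Br(180°) gauche 0.6; OH(120°)/Cl(60°) gauche 0.6 → 3.1 kcal/mol.
C (staggered): CH2Cl(0°)/Br(60°) gauche 1.0; CH2Cl(0°)/Cl(300°) gauche 0.8; OH(120°)/Br(60°) gauche 0.6; OH(120°)/CH3(180°) gauche 0.6 → 3.0 kcal/mol.
E(A) − E(C) = 3.1 − 3.0 = +0.1 kcal/mol.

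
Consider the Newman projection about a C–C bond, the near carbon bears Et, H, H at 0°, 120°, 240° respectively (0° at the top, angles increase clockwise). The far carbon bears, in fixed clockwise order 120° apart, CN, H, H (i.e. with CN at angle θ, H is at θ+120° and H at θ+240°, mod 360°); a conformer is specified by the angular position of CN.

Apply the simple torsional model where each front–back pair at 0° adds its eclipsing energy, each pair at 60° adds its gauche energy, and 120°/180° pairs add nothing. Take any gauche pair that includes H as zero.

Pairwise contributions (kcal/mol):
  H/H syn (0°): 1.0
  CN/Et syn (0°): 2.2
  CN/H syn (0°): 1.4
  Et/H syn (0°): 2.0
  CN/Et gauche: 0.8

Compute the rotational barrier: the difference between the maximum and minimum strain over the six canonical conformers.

CN at 0° (eclipsed): Et–CN eclipsed, H–H eclipsed, H–H eclipsed; 2.2 + 1.0 + 1.0 = 4.2 kcal/mol.
CN at 60° (staggered): Et–CN gauche; 0.8 = 0.8 kcal/mol.
CN at 120° (eclipsed): Et–H eclipsed, H–CN eclipsed, H–H eclipsed; 2.0 + 1.4 + 1.0 = 4.4 kcal/mol.
CN at 180° (staggered): no non-H gauche contacts → 0.0 kcal/mol.
CN at 240° (eclipsed): Et–H eclipsed, H–H eclipsed, H–CN eclipsed; 2.0 + 1.0 + 1.4 = 4.4 kcal/mol.
CN at 300° (staggered): Et–CN gauche; 0.8 = 0.8 kcal/mol.
Max at 120° (4.4 kcal/mol), min at 180° (0.0 kcal/mol); barrier = 4.4 kcal/mol.

4.4 kcal/mol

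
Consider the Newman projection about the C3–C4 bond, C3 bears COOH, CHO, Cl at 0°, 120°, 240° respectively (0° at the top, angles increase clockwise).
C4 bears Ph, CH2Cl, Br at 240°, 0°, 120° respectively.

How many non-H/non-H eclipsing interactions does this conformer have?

Non-H eclipsing pairs: COOH(0°)/CH2Cl(0°); CHO(120°)/Br(120°); Cl(240°)/Ph(240°) — 3 interactions.

3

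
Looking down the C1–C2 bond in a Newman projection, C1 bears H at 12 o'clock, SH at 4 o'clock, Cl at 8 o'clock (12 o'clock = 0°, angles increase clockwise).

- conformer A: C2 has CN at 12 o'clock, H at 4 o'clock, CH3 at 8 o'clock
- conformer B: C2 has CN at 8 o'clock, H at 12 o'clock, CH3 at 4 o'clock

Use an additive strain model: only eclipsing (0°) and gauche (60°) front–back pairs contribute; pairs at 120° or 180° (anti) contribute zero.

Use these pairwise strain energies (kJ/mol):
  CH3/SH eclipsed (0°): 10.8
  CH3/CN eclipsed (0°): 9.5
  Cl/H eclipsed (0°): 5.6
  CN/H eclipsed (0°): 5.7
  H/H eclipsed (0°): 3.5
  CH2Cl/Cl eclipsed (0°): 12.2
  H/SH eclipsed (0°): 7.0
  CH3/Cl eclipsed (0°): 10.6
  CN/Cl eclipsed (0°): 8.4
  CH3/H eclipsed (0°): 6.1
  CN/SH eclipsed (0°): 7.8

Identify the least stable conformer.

A

A is eclipsed. H at 0° is eclipsed with CN at 0° (5.7); SH at 120° is eclipsed with H at 120° (7.0); Cl at 240° is eclipsed with CH3 at 240° (10.6). Total 23.3 kJ/mol.
B is eclipsed. H at 0° is eclipsed with H at 0° (3.5); SH at 120° is eclipsed with CH3 at 120° (10.8); Cl at 240° is eclipsed with CN at 240° (8.4). Total 22.7 kJ/mol.
A has the highest total (23.3 kJ/mol).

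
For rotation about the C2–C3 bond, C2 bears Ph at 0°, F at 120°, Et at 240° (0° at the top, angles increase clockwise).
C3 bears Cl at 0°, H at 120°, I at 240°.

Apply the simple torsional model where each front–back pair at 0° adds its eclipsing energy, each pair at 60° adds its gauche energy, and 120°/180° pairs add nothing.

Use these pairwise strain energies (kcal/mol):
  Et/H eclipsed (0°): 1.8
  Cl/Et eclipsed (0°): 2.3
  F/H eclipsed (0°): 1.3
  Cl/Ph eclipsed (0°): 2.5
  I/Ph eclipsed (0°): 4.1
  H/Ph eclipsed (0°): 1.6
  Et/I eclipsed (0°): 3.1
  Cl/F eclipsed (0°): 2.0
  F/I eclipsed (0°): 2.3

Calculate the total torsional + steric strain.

6.9 kcal/mol

This conformer (eclipsed): Ph(0°)/Cl(0°) eclipsed 2.5; F(120°)/H(120°) eclipsed 1.3; Et(240°)/I(240°) eclipsed 3.1 → 6.9 kcal/mol.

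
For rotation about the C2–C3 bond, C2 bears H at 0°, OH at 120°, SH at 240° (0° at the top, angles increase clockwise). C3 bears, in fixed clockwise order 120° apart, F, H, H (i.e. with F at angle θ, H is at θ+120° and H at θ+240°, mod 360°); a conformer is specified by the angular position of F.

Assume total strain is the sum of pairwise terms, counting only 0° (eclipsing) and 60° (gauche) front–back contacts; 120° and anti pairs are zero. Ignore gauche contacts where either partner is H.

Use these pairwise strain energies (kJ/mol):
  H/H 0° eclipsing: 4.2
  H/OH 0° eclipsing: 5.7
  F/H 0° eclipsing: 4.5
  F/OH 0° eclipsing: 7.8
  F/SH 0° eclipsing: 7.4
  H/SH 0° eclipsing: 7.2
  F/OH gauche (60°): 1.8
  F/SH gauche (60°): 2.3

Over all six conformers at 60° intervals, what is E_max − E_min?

17.4 kJ/mol

F at 0° (eclipsed): H(0°)/F(0°) eclipsed 4.5; OH(120°)/H(120°) eclipsed 5.7; SH(240°)/H(240°) eclipsed 7.2 → 17.4 kJ/mol.
F at 60° (staggered): OH(120°)/F(60°) gauche 1.8 → 1.8 kJ/mol.
F at 120° (eclipsed): H(0°)/H(0°) eclipsed 4.2; OH(120°)/F(120°) eclipsed 7.8; SH(240°)/H(240°) eclipsed 7.2 → 19.2 kJ/mol.
F at 180° (staggered): OH(120°)/F(180°) gauche 1.8; SH(240°)/F(180°) gauche 2.3 → 4.1 kJ/mol.
F at 240° (eclipsed): H(0°)/H(0°) eclipsed 4.2; OH(120°)/H(120°) eclipsed 5.7; SH(240°)/F(240°) eclipsed 7.4 → 17.3 kJ/mol.
F at 300° (staggered): SH(240°)/F(300°) gauche 2.3 → 2.3 kJ/mol.
Max at 120° (19.2 kJ/mol), min at 60° (1.8 kJ/mol); barrier = 17.4 kJ/mol.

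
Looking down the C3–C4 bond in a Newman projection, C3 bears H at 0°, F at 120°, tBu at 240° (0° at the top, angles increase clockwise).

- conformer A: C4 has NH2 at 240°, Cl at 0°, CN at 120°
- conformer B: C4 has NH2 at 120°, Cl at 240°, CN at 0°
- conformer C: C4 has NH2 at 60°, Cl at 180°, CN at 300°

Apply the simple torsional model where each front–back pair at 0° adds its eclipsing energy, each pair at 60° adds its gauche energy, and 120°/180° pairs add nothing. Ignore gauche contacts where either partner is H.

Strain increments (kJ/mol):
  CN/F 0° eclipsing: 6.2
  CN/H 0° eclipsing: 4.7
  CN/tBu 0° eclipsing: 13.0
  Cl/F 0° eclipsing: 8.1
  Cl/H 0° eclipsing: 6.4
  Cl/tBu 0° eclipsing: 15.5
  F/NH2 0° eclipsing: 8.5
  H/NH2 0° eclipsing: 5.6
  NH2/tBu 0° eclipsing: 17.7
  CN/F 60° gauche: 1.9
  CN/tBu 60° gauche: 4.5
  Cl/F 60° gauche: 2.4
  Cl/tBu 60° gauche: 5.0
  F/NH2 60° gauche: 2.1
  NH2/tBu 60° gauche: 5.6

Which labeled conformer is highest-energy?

A

A is eclipsed. H at 0° is eclipsed with Cl at 0° (6.4); F at 120° is eclipsed with CN at 120° (6.2); tBu at 240° is eclipsed with NH2 at 240° (17.7). Total 30.3 kJ/mol.
B is eclipsed. H at 0° is eclipsed with CN at 0° (4.7); F at 120° is eclipsed with NH2 at 120° (8.5); tBu at 240° is eclipsed with Cl at 240° (15.5). Total 28.7 kJ/mol.
C is staggered. F at 120° is gauche with NH2 at 60° (2.1); F at 120° is gauche with Cl at 180° (2.4); tBu at 240° is gauche with Cl at 180° (5.0); tBu at 240° is gauche with CN at 300° (4.5). Total 14.0 kJ/mol.
A has the highest total (30.3 kJ/mol).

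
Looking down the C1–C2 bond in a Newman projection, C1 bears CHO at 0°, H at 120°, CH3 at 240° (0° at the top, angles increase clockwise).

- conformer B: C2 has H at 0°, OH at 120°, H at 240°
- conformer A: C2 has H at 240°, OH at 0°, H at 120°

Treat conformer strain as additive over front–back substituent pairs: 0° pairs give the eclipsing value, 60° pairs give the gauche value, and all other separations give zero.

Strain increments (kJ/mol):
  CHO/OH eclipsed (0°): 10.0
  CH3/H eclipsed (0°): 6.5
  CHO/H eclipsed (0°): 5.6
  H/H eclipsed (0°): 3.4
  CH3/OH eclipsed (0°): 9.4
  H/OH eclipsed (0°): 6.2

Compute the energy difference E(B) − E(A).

-1.6 kJ/mol

B (eclipsed): CHO–H eclipsed, H–OH eclipsed, CH3–H eclipsed; 5.6 + 6.2 + 6.5 = 18.3 kJ/mol.
A (eclipsed): CHO–OH eclipsed, H–H eclipsed, CH3–H eclipsed; 10.0 + 3.4 + 6.5 = 19.9 kJ/mol.
E(B) − E(A) = 18.3 − 19.9 = -1.6 kJ/mol.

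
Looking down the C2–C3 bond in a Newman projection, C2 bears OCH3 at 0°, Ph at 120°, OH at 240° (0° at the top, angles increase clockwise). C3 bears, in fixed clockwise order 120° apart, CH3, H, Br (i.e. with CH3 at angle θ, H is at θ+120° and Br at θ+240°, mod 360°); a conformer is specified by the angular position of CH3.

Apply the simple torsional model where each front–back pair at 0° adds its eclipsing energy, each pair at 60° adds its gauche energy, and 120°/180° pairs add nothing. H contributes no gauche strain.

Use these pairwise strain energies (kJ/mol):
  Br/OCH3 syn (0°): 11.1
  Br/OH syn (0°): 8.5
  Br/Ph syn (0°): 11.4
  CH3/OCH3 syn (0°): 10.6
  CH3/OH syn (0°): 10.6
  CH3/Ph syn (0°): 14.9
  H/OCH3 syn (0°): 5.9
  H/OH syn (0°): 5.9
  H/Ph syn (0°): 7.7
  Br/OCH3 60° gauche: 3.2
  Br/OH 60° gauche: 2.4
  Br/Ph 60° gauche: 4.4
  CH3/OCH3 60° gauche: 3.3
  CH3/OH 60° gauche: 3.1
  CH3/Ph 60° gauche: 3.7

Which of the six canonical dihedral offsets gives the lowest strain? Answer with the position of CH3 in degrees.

CH3 at 0° is eclipsed. OCH3 at 0° is eclipsed with CH3 at 0° (10.6); Ph at 120° is eclipsed with H at 120° (7.7); OH at 240° is eclipsed with Br at 240° (8.5). Total 26.8 kJ/mol.
CH3 at 60° is staggered. OCH3 at 0° is gauche with CH3 at 60° (3.3); OCH3 at 0° is gauche with Br at 300° (3.2); Ph at 120° is gauche with CH3 at 60° (3.7); OH at 240° is gauche with Br at 300° (2.4). Total 12.6 kJ/mol.
CH3 at 120° is eclipsed. OCH3 at 0° is eclipsed with Br at 0° (11.1); Ph at 120° is eclipsed with CH3 at 120° (14.9); OH at 240° is eclipsed with H at 240° (5.9). Total 31.9 kJ/mol.
CH3 at 180° is staggered. OCH3 at 0° is gauche with Br at 60° (3.2); Ph at 120° is gauche with CH3 at 180° (3.7); Ph at 120° is gauche with Br at 60° (4.4); OH at 240° is gauche with CH3 at 180° (3.1). Total 14.4 kJ/mol.
CH3 at 240° is eclipsed. OCH3 at 0° is eclipsed with H at 0° (5.9); Ph at 120° is eclipsed with Br at 120° (11.4); OH at 240° is eclipsed with CH3 at 240° (10.6). Total 27.9 kJ/mol.
CH3 at 300° is staggered. OCH3 at 0° is gauche with CH3 at 300° (3.3); Ph at 120° is gauche with Br at 180° (4.4); OH at 240° is gauche with CH3 at 300° (3.1); OH at 240° is gauche with Br at 180° (2.4). Total 13.2 kJ/mol.
The minimum (12.6 kJ/mol) occurs with CH3 at 60°.

60°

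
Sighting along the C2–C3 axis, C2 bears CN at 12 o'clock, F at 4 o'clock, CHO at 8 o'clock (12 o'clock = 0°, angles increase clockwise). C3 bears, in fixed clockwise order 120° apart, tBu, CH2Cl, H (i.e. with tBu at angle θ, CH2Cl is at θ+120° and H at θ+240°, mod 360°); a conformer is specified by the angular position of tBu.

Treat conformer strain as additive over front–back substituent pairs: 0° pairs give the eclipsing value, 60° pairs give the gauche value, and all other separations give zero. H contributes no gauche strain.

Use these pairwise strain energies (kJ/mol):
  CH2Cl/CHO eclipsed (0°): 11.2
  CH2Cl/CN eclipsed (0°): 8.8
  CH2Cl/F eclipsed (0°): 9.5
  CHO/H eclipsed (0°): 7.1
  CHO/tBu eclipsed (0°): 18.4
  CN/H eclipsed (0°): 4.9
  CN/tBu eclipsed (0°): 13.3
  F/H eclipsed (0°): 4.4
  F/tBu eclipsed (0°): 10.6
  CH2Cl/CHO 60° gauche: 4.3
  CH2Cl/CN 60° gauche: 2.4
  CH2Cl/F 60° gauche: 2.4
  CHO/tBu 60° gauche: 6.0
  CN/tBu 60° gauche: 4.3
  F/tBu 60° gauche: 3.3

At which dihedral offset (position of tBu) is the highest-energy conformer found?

240°

tBu at 0° (eclipsed): CN(0°)/tBu(0°) eclipsed 13.3; F(120°)/CH2Cl(120°) eclipsed 9.5; CHO(240°)/H(240°) eclipsed 7.1 → 29.9 kJ/mol.
tBu at 60° (staggered): CN(0°)/tBu(60°) gauche 4.3; F(120°)/tBu(60°) gauche 3.3; F(120°)/CH2Cl(180°) gauche 2.4; CHO(240°)/CH2Cl(180°) gauche 4.3 → 14.3 kJ/mol.
tBu at 120° (eclipsed): CN(0°)/H(0°) eclipsed 4.9; F(120°)/tBu(120°) eclipsed 10.6; CHO(240°)/CH2Cl(240°) eclipsed 11.2 → 26.7 kJ/mol.
tBu at 180° (staggered): CN(0°)/CH2Cl(300°) gauche 2.4; F(120°)/tBu(180°) gauche 3.3; CHO(240°)/tBu(180°) gauche 6.0; CHO(240°)/CH2Cl(300°) gauche 4.3 → 16.0 kJ/mol.
tBu at 240° (eclipsed): CN(0°)/CH2Cl(0°) eclipsed 8.8; F(120°)/H(120°) eclipsed 4.4; CHO(240°)/tBu(240°) eclipsed 18.4 → 31.6 kJ/mol.
tBu at 300° (staggered): CN(0°)/tBu(300°) gauche 4.3; CN(0°)/CH2Cl(60°) gauche 2.4; F(120°)/CH2Cl(60°) gauche 2.4; CHO(240°)/tBu(300°) gauche 6.0 → 15.1 kJ/mol.
The maximum (31.6 kJ/mol) occurs with tBu at 240°.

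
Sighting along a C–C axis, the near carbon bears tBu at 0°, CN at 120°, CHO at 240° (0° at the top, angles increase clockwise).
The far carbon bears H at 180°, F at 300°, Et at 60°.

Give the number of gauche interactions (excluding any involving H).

4

Non-H gauche pairs: tBu(0°)/F(300°); tBu(0°)/Et(60°); CN(120°)/Et(60°); CHO(240°)/F(300°) — 4 interactions.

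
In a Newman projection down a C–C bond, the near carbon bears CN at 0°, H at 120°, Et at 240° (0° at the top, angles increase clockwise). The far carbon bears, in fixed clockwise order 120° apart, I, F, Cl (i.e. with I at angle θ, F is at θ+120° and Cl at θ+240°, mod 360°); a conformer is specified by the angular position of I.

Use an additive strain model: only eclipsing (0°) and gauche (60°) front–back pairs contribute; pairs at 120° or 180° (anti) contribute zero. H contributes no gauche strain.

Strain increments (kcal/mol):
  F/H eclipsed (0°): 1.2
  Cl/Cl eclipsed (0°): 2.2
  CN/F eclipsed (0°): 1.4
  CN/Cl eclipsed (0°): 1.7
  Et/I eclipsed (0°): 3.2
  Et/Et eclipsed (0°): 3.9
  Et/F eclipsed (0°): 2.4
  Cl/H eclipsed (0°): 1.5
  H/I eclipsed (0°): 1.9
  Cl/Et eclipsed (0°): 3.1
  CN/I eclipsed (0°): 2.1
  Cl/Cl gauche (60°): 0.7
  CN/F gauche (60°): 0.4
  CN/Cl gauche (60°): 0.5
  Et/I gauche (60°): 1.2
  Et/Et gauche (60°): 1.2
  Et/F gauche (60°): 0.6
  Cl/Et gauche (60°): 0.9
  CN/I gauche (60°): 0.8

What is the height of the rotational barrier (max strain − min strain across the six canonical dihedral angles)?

I at 0° (eclipsed): CN–I eclipsed, H–F eclipsed, Et–Cl eclipsed; 2.1 + 1.2 + 3.1 = 6.4 kcal/mol.
I at 60° (staggered): CN–I gauche, CN–Cl gauche, Et–F gauche, Et–Cl gauche; 0.8 + 0.5 + 0.6 + 0.9 = 2.8 kcal/mol.
I at 120° (eclipsed): CN–Cl eclipsed, H–I eclipsed, Et–F eclipsed; 1.7 + 1.9 + 2.4 = 6.0 kcal/mol.
I at 180° (staggered): CN–F gauche, CN–Cl gauche, Et–I gauche, Et–F gauche; 0.4 + 0.5 + 1.2 + 0.6 = 2.7 kcal/mol.
I at 240° (eclipsed): CN–F eclipsed, H–Cl eclipsed, Et–I eclipsed; 1.4 + 1.5 + 3.2 = 6.1 kcal/mol.
I at 300° (staggered): CN–I gauche, CN–F gauche, Et–I gauche, Et–Cl gauche; 0.8 + 0.4 + 1.2 + 0.9 = 3.3 kcal/mol.
Max at 0° (6.4 kcal/mol), min at 180° (2.7 kcal/mol); barrier = 3.7 kcal/mol.

3.7 kcal/mol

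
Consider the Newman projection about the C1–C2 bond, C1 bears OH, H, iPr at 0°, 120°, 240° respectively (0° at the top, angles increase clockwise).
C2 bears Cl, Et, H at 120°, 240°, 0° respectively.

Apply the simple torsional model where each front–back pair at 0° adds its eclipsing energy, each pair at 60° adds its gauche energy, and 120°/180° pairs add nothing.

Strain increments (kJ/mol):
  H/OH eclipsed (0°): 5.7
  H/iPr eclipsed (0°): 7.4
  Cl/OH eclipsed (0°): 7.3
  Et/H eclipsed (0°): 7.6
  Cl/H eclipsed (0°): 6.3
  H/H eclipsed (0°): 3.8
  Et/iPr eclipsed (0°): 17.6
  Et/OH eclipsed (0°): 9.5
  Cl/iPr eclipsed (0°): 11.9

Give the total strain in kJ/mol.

29.6 kJ/mol

This conformer (eclipsed): OH(0°)/H(0°) eclipsed 5.7; H(120°)/Cl(120°) eclipsed 6.3; iPr(240°)/Et(240°) eclipsed 17.6 → 29.6 kJ/mol.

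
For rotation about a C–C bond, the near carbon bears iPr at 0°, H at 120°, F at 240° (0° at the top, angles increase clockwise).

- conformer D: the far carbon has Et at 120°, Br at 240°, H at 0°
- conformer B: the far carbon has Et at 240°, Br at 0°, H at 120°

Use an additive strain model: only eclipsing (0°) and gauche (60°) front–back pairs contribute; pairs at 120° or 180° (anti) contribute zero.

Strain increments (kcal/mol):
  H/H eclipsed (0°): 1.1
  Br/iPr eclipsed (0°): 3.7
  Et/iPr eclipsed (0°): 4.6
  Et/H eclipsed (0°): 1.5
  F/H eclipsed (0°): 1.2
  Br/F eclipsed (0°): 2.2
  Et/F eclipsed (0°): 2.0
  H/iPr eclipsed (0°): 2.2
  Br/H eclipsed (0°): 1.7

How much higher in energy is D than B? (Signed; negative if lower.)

D (eclipsed): iPr–H eclipsed, H–Et eclipsed, F–Br eclipsed; 2.2 + 1.5 + 2.2 = 5.9 kcal/mol.
B (eclipsed): iPr–Br eclipsed, H–H eclipsed, F–Et eclipsed; 3.7 + 1.1 + 2.0 = 6.8 kcal/mol.
E(D) − E(B) = 5.9 − 6.8 = -0.9 kcal/mol.

-0.9 kcal/mol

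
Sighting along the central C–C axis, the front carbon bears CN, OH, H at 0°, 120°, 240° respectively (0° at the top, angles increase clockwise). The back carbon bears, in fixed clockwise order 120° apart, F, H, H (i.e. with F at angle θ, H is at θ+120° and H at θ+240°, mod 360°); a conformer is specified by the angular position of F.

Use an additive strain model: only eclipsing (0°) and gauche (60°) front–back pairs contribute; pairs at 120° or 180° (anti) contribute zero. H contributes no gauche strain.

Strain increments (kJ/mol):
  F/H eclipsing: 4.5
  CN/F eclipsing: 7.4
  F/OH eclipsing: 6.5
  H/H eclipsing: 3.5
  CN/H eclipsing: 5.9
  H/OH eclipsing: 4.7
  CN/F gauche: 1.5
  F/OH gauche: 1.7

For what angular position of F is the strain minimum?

F at 0° (eclipsed): CN–F eclipsed, OH–H eclipsed, H–H eclipsed; 7.4 + 4.7 + 3.5 = 15.6 kJ/mol.
F at 60° (staggered): CN–F gauche, OH–F gauche; 1.5 + 1.7 = 3.2 kJ/mol.
F at 120° (eclipsed): CN–H eclipsed, OH–F eclipsed, H–H eclipsed; 5.9 + 6.5 + 3.5 = 15.9 kJ/mol.
F at 180° (staggered): OH–F gauche; 1.7 = 1.7 kJ/mol.
F at 240° (eclipsed): CN–H eclipsed, OH–H eclipsed, H–F eclipsed; 5.9 + 4.7 + 4.5 = 15.1 kJ/mol.
F at 300° (staggered): CN–F gauche; 1.5 = 1.5 kJ/mol.
The minimum (1.5 kJ/mol) occurs with F at 300°.

300°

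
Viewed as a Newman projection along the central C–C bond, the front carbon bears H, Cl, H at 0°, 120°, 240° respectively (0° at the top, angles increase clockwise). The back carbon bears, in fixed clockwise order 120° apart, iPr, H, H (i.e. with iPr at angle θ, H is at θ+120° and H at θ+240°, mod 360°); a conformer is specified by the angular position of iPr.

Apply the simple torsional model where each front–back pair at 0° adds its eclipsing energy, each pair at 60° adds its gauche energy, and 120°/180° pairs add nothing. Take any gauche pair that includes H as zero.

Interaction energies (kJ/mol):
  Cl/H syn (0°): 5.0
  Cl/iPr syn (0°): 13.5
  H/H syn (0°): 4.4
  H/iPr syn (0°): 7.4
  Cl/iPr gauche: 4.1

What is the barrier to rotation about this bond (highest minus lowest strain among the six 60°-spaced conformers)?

iPr at 0° is eclipsed. H at 0° is eclipsed with iPr at 0° (7.4); Cl at 120° is eclipsed with H at 120° (5.0); H at 240° is eclipsed with H at 240° (4.4). Total 16.8 kJ/mol.
iPr at 60° is staggered. Cl at 120° is gauche with iPr at 60° (4.1). Total 4.1 kJ/mol.
iPr at 120° is eclipsed. H at 0° is eclipsed with H at 0° (4.4); Cl at 120° is eclipsed with iPr at 120° (13.5); H at 240° is eclipsed with H at 240° (4.4). Total 22.3 kJ/mol.
iPr at 180° is staggered. Cl at 120° is gauche with iPr at 180° (4.1). Total 4.1 kJ/mol.
iPr at 240° is eclipsed. H at 0° is eclipsed with H at 0° (4.4); Cl at 120° is eclipsed with H at 120° (5.0); H at 240° is eclipsed with iPr at 240° (7.4). Total 16.8 kJ/mol.
iPr at 300° (staggered): no non-H gauche contacts → 0.0 kJ/mol.
Max at 120° (22.3 kJ/mol), min at 300° (0.0 kJ/mol); barrier = 22.3 kJ/mol.

22.3 kJ/mol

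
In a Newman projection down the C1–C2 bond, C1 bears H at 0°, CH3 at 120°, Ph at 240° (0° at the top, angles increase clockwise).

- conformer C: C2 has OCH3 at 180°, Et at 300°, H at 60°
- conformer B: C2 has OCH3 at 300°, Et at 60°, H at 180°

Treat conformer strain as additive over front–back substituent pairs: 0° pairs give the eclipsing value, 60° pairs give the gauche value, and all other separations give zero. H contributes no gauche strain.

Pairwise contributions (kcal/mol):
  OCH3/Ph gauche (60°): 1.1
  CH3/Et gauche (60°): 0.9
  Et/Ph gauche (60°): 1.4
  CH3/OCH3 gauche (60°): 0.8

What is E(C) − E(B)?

C (staggered): CH3–OCH3 gauche, Ph–OCH3 gauche, Ph–Et gauche; 0.8 + 1.1 + 1.4 = 3.3 kcal/mol.
B (staggered): CH3–Et gauche, Ph–OCH3 gauche; 0.9 + 1.1 = 2.0 kcal/mol.
E(C) − E(B) = 3.3 − 2.0 = +1.3 kcal/mol.

+1.3 kcal/mol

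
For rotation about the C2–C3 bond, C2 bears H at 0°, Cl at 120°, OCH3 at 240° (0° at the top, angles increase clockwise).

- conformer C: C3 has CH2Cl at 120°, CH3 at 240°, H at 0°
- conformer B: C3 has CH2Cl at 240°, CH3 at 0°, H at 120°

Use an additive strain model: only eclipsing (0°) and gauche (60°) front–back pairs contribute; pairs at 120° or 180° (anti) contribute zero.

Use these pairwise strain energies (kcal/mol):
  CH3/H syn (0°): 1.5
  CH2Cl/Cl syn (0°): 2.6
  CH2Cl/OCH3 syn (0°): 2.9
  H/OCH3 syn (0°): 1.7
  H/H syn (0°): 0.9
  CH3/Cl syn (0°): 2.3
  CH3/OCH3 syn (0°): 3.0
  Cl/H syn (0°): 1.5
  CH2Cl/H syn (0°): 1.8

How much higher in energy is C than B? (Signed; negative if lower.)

C (eclipsed): H(0°)/H(0°) eclipsed 0.9; Cl(120°)/CH2Cl(120°) eclipsed 2.6; OCH3(240°)/CH3(240°) eclipsed 3.0 → 6.5 kcal/mol.
B (eclipsed): H(0°)/CH3(0°) eclipsed 1.5; Cl(120°)/H(120°) eclipsed 1.5; OCH3(240°)/CH2Cl(240°) eclipsed 2.9 → 5.9 kcal/mol.
E(C) − E(B) = 6.5 − 5.9 = +0.6 kcal/mol.

+0.6 kcal/mol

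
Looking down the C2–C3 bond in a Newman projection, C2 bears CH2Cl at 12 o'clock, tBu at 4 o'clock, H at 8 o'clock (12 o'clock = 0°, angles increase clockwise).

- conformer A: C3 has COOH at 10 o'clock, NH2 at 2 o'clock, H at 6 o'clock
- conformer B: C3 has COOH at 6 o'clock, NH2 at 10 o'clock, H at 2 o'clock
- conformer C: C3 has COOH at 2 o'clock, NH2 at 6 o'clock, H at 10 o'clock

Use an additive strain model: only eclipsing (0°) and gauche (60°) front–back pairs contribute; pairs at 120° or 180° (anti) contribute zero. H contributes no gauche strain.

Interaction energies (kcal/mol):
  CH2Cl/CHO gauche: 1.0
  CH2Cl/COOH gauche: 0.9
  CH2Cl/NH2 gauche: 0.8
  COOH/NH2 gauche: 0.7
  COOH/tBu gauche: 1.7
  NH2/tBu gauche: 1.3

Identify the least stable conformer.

A is staggered. CH2Cl at 0° is gauche with COOH at 300° (0.9); CH2Cl at 0° is gauche with NH2 at 60° (0.8); tBu at 120° is gauche with NH2 at 60° (1.3). Total 3.0 kcal/mol.
B is staggered. CH2Cl at 0° is gauche with NH2 at 300° (0.8); tBu at 120° is gauche with COOH at 180° (1.7). Total 2.5 kcal/mol.
C is staggered. CH2Cl at 0° is gauche with COOH at 60° (0.9); tBu at 120° is gauche with COOH at 60° (1.7); tBu at 120° is gauche with NH2 at 180° (1.3). Total 3.9 kcal/mol.
C has the highest total (3.9 kcal/mol).

C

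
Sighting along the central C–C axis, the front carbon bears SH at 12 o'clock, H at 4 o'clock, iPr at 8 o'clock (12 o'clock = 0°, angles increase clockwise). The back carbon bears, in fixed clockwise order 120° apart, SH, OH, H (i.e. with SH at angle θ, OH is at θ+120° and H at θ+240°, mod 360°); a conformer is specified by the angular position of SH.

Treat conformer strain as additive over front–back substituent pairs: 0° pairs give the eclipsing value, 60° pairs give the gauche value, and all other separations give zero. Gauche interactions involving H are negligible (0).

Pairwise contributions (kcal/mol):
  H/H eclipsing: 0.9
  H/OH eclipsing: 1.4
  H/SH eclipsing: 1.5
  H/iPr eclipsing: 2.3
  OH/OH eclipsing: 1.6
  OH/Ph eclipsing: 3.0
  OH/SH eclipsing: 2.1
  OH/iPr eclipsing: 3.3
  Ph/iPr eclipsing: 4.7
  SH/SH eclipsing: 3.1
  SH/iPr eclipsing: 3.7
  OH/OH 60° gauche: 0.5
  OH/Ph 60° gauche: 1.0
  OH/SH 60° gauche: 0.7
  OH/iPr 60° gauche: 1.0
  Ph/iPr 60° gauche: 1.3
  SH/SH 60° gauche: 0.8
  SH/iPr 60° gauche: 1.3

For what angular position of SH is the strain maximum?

SH at 0° (eclipsed): SH–SH eclipsed, H–OH eclipsed, iPr–H eclipsed; 3.1 + 1.4 + 2.3 = 6.8 kcal/mol.
SH at 60° (staggered): SH–SH gauche, iPr–OH gauche; 0.8 + 1.0 = 1.8 kcal/mol.
SH at 120° (eclipsed): SH–H eclipsed, H–SH eclipsed, iPr–OH eclipsed; 1.5 + 1.5 + 3.3 = 6.3 kcal/mol.
SH at 180° (staggered): SH–OH gauche, iPr–SH gauche, iPr–OH gauche; 0.7 + 1.3 + 1.0 = 3.0 kcal/mol.
SH at 240° (eclipsed): SH–OH eclipsed, H–H eclipsed, iPr–SH eclipsed; 2.1 + 0.9 + 3.7 = 6.7 kcal/mol.
SH at 300° (staggered): SH–SH gauche, SH–OH gauche, iPr–SH gauche; 0.8 + 0.7 + 1.3 = 2.8 kcal/mol.
The maximum (6.8 kcal/mol) occurs with SH at 0°.

0°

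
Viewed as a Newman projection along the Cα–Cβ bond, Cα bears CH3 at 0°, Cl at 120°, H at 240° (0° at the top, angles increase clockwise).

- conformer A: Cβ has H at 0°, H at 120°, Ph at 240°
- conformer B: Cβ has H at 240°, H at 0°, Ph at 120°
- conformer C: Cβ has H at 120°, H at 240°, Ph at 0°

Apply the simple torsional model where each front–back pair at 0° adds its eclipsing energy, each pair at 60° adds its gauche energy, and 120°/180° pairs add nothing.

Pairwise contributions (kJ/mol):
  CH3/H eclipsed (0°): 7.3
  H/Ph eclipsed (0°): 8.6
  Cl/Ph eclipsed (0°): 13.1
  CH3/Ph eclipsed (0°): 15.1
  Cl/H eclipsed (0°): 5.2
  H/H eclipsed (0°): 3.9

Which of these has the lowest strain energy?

A (eclipsed): CH3–H eclipsed, Cl–H eclipsed, H–Ph eclipsed; 7.3 + 5.2 + 8.6 = 21.1 kJ/mol.
B (eclipsed): CH3–H eclipsed, Cl–Ph eclipsed, H–H eclipsed; 7.3 + 13.1 + 3.9 = 24.3 kJ/mol.
C (eclipsed): CH3–Ph eclipsed, Cl–H eclipsed, H–H eclipsed; 15.1 + 5.2 + 3.9 = 24.2 kJ/mol.
A has the lowest total (21.1 kJ/mol).

A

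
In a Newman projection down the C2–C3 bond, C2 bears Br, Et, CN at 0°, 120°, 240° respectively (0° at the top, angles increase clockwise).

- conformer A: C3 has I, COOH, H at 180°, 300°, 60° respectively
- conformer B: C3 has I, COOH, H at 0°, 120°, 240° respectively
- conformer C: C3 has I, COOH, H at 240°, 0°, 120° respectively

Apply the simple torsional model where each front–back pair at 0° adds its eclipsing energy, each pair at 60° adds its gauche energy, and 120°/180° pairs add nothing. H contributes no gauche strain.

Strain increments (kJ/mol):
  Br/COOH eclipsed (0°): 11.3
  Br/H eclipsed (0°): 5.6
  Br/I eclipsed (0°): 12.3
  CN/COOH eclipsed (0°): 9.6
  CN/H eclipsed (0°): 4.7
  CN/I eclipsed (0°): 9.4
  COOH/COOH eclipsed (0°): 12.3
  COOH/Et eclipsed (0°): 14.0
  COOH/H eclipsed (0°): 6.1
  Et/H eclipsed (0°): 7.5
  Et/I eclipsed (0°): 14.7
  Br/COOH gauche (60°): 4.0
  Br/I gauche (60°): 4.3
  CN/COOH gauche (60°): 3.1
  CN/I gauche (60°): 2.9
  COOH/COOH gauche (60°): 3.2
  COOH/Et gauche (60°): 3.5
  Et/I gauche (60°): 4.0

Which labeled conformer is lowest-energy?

A

A is staggered. Br at 0° is gauche with COOH at 300° (4.0); Et at 120° is gauche with I at 180° (4.0); CN at 240° is gauche with I at 180° (2.9); CN at 240° is gauche with COOH at 300° (3.1). Total 14.0 kJ/mol.
B is eclipsed. Br at 0° is eclipsed with I at 0° (12.3); Et at 120° is eclipsed with COOH at 120° (14.0); CN at 240° is eclipsed with H at 240° (4.7). Total 31.0 kJ/mol.
C is eclipsed. Br at 0° is eclipsed with COOH at 0° (11.3); Et at 120° is eclipsed with H at 120° (7.5); CN at 240° is eclipsed with I at 240° (9.4). Total 28.2 kJ/mol.
A has the lowest total (14.0 kJ/mol).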